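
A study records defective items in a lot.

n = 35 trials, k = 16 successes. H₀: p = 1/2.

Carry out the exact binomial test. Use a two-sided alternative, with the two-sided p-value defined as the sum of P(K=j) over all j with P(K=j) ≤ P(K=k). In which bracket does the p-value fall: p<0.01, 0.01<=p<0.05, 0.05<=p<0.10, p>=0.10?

Exact binomial: n=35, k=16, p₀=1/2=0.5000
P(X=j) = C(n,j)·p₀^j·(1−p₀)^(n−j); p = Σ P(X=j) over j with P(X=j) ≤ P(X=16)
p-value (two-sided) = 0.73588
→ bracket: p>=0.10

p-value bracket: p>=0.10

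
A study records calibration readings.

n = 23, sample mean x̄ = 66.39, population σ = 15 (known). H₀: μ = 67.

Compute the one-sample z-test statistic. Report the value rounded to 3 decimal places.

SE = σ/√n = 15/√23 = 3.1277
z = (x̄−μ₀)/SE = (66.39−67)/3.1277 = -0.1950

test statistic = -0.195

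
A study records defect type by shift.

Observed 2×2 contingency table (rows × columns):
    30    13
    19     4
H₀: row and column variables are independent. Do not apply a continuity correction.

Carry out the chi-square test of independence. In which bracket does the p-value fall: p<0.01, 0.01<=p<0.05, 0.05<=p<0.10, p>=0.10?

Row totals [43, 23], col totals [49, 17], n=66
χ² = (30−31.92)²/31.92 + (13−11.08)²/11.08 + (19−17.08)²/17.08 + (4−5.92)²/5.92 = 1.2921
df = 1
p-value (upper-tail) = 0.25565
→ bracket: p>=0.10

p-value bracket: p>=0.10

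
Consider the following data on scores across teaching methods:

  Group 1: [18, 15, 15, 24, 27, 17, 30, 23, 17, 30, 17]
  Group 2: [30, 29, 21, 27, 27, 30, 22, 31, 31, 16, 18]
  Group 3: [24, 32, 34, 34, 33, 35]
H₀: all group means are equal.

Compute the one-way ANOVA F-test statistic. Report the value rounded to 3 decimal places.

Group means [21.18, 25.64, 32.00], grand mean 25.250
SSB = Σnᵢ(x̄ᵢ−x̄)² = 457.068; SSW = ΣΣ(x−x̄ᵢ)² = 718.182
MSB = 457.068/2 = 228.5341; MSW = 718.182/25 = 28.7273
F = MSB/MSW = 7.9553
df = (2, 25)

test statistic = 7.955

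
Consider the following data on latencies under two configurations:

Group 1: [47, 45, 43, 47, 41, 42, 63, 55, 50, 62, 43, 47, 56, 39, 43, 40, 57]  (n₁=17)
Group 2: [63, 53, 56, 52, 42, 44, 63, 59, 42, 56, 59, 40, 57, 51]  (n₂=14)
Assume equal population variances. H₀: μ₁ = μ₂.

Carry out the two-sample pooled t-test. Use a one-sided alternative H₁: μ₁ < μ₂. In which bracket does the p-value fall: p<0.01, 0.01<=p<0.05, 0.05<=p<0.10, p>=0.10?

x̄₁=48.235, s₁=7.645, n₁=17
x̄₂=52.643, s₂=7.851, n₂=14
s_p² = [16·7.645² + 13·7.851²]/29 = 59.8715
SE = √(s_p²·(1/17+1/14)) = 2.7926
t = (48.235−52.643)/2.7926 = -1.5783
df = 29
p-value (one-sided, H₁ less) = 0.06267
→ bracket: 0.05<=p<0.10

p-value bracket: 0.05<=p<0.10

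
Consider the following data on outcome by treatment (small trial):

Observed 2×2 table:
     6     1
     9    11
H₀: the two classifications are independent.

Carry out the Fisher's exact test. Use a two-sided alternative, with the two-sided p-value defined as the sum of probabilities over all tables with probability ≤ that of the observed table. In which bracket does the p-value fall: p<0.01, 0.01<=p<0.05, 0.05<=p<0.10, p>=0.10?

Margins: r₁=7, r₂=20, c₁=15, c₂=12, n=27
p_obs = C(7,6)·C(20,9)/C(27,15); sum pmf over tables with pmf ≤ p_obs
p-value (two-sided) = 0.09138
→ bracket: 0.05<=p<0.10

p-value bracket: 0.05<=p<0.10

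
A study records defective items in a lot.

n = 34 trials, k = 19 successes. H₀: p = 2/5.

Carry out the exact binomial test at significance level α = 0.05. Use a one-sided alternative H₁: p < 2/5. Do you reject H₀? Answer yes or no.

Exact binomial: n=34, k=19, p₀=2/5=0.4000
P(X≤19) from Σ C(n,i)·p₀^i·(1−p₀)^(n−i)
p-value (one-sided, H₁ less) = 0.97955
At α=0.05: p ≥ α → fail to reject H₀

reject H₀: no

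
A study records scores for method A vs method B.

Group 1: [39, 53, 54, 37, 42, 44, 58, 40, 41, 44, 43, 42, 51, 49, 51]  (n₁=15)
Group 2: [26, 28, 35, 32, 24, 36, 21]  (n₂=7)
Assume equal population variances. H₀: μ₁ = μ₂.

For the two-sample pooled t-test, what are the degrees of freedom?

df = n₁ + n₂ − 2 = 15 + 7 − 2 = 20

degrees of freedom = 20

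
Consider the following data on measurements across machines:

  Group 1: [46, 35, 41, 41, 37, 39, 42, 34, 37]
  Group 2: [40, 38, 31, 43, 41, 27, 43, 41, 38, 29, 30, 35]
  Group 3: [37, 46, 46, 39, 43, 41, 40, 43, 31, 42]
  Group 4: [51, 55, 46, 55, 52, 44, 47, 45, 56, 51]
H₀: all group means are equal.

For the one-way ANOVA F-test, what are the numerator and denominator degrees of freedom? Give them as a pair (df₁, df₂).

k = 4 groups, N = 41 total
df = (k−1, N−k) = (4−1, 41−4) = (3, 37)

degrees of freedom = [3, 37]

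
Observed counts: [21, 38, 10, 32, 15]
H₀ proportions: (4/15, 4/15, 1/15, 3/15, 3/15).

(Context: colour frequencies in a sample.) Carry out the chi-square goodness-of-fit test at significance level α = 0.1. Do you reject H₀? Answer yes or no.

n = 116; E_i = n·p_i = [30.93, 30.93, 7.73, 23.20, 23.20]
χ² = (21−30.93)²/30.93 + (38−30.93)²/30.93 + (10−7.73)²/7.73 + (32−23.20)²/23.20 + (15−23.20)²/23.20 = 11.7047
df = 4
p-value (upper-tail) = 0.01969
At α=0.1: p < α → reject H₀

reject H₀: yes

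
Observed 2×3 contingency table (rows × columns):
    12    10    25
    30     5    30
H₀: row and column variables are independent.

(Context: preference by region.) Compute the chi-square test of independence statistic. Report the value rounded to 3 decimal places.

Row totals [47, 65], col totals [42, 15, 55], n=112
χ² = (12−17.62)²/17.62 + (10−6.29)²/6.29 + (25−23.08)²/23.08 + (30−24.38)²/24.38 + (5−8.71)²/8.71 + (30−31.92)²/31.92 = 7.1267
df = 2

test statistic = 7.127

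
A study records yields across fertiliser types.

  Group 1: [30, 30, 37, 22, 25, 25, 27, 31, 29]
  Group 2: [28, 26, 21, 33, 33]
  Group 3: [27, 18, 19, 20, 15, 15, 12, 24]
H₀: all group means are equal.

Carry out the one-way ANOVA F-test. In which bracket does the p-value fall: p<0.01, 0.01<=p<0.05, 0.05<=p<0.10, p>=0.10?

p-value bracket: p<0.01

Group means [28.44, 28.20, 18.75], grand mean 24.864
SSB = Σnᵢ(x̄ᵢ−x̄)² = 470.069; SSW = ΣΣ(x−x̄ᵢ)² = 426.522
MSB = 470.069/2 = 235.0343; MSW = 426.522/19 = 22.4485
F = MSB/MSW = 10.4699
df = (2, 19)
p-value (upper-tail) = 0.00086
→ bracket: p<0.01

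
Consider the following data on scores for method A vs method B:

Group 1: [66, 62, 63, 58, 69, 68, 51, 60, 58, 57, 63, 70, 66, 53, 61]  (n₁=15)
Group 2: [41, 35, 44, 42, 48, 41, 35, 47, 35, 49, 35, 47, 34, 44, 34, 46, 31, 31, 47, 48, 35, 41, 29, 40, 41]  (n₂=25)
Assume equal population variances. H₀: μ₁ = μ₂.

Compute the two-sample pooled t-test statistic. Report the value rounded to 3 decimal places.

x̄₁=61.667, s₁=5.640, n₁=15
x̄₂=40.000, s₂=6.164, n₂=25
s_p² = [14·5.640² + 24·6.164²]/38 = 35.7193
SE = √(s_p²·(1/15+1/25)) = 1.9519
t = (61.667−40.000)/1.9519 = 11.1001
df = 38

test statistic = 11.100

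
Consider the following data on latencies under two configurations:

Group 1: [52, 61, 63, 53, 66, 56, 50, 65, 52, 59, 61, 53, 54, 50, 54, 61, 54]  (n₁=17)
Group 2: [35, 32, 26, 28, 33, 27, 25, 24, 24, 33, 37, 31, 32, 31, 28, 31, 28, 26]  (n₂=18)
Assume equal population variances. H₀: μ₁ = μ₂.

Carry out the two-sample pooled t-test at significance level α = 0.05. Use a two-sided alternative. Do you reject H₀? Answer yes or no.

reject H₀: yes

x̄₁=56.706, s₁=5.241, n₁=17
x̄₂=29.500, s₂=3.823, n₂=18
s_p² = [16·5.241² + 17·3.823²]/33 = 20.8494
SE = √(s_p²·(1/17+1/18)) = 1.5443
t = (56.706−29.500)/1.5443 = 17.6174
df = 33
p-value (two-sided) = 0.00000
At α=0.05: p < α → reject H₀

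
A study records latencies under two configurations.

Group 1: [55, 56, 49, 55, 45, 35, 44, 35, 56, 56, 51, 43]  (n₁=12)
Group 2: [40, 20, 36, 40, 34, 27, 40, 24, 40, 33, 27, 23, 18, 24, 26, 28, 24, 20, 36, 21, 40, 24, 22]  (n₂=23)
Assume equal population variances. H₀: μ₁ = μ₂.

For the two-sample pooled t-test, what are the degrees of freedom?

df = n₁ + n₂ − 2 = 12 + 23 − 2 = 33

degrees of freedom = 33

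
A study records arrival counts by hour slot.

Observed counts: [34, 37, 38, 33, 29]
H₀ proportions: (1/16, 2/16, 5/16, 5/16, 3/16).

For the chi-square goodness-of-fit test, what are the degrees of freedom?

degrees of freedom = 4

df = k − 1 = 5 − 1 = 4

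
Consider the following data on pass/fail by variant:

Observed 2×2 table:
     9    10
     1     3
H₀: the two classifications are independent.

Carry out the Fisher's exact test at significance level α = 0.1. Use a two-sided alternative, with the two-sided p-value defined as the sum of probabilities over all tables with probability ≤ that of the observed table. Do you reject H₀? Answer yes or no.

Margins: r₁=19, r₂=4, c₁=10, c₂=13, n=23
p_obs = C(19,9)·C(4,1)/C(23,10); sum pmf over tables with pmf ≤ p_obs
p-value (two-sided) = 0.60361
At α=0.1: p ≥ α → fail to reject H₀

reject H₀: no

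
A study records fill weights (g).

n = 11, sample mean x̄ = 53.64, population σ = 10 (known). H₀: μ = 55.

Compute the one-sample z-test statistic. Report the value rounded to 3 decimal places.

test statistic = -0.451

SE = σ/√n = 10/√11 = 3.0151
z = (x̄−μ₀)/SE = (53.64−55)/3.0151 = -0.4511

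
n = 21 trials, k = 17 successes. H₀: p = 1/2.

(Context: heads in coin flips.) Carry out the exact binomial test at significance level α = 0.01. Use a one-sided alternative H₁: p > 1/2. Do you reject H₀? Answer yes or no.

Exact binomial: n=21, k=17, p₀=1/2=0.5000
P(X≥17) from Σ C(n,i)·p₀^i·(1−p₀)^(n−i)
p-value (one-sided, H₁ greater) = 0.00360
At α=0.01: p < α → reject H₀

reject H₀: yes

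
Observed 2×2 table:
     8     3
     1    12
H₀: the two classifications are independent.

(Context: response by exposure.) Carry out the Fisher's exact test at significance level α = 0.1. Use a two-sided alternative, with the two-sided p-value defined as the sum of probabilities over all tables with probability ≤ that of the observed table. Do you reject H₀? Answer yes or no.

Margins: r₁=11, r₂=13, c₁=9, c₂=15, n=24
p_obs = C(11,8)·C(13,1)/C(24,9); sum pmf over tables with pmf ≤ p_obs
p-value (two-sided) = 0.00223
At α=0.1: p < α → reject H₀

reject H₀: yes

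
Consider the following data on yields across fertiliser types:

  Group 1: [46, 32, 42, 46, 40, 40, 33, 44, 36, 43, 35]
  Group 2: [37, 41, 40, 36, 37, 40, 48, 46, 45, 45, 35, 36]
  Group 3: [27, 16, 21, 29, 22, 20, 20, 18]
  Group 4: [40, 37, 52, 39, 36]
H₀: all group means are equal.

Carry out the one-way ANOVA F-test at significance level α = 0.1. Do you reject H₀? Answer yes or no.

reject H₀: yes

Group means [39.73, 40.50, 21.62, 40.80], grand mean 36.111
SSB = Σnᵢ(x̄ᵢ−x̄)² = 2163.699; SSW = ΣΣ(x−x̄ᵢ)² = 777.857
MSB = 2163.699/3 = 721.2329; MSW = 777.857/32 = 24.3080
F = MSB/MSW = 29.6706
df = (3, 32)
p-value (upper-tail) = 0.00000
At α=0.1: p < α → reject H₀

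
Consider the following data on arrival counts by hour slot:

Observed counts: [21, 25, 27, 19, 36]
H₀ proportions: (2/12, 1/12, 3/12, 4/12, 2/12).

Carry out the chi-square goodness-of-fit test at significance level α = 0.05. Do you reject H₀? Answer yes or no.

n = 128; E_i = n·p_i = [21.33, 10.67, 32.00, 42.67, 21.33]
χ² = (21−21.33)²/21.33 + (25−10.67)²/10.67 + (27−32.00)²/32.00 + (19−42.67)²/42.67 + (36−21.33)²/21.33 = 43.2578
df = 4
p-value (upper-tail) = 0.00000
At α=0.05: p < α → reject H₀

reject H₀: yes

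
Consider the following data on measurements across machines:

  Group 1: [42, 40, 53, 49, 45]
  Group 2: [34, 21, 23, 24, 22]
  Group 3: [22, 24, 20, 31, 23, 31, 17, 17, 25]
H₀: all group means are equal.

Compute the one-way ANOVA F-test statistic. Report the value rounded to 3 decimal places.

Group means [45.80, 24.80, 23.33], grand mean 29.632
SSB = Σnᵢ(x̄ᵢ−x̄)² = 1780.821; SSW = ΣΣ(x−x̄ᵢ)² = 435.600
MSB = 1780.821/2 = 890.4105; MSW = 435.600/16 = 27.2250
F = MSB/MSW = 32.7056
df = (2, 16)

test statistic = 32.706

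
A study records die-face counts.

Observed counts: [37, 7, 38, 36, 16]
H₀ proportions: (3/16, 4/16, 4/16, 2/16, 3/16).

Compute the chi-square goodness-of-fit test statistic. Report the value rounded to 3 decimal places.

n = 134; E_i = n·p_i = [25.12, 33.50, 33.50, 16.75, 25.12]
χ² = (37−25.12)²/25.12 + (7−33.50)²/33.50 + (38−33.50)²/33.50 + (36−16.75)²/16.75 + (16−25.12)²/25.12 = 52.6169
df = 4

test statistic = 52.617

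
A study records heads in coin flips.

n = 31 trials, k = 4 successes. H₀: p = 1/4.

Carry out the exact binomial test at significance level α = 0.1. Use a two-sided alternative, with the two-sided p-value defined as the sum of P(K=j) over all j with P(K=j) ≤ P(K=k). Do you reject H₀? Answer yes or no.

reject H₀: no

Exact binomial: n=31, k=4, p₀=1/4=0.2500
P(X=j) = C(n,j)·p₀^j·(1−p₀)^(n−j); p = Σ P(X=j) over j with P(X=j) ≤ P(X=4)
p-value (two-sided) = 0.14719
At α=0.1: p ≥ α → fail to reject H₀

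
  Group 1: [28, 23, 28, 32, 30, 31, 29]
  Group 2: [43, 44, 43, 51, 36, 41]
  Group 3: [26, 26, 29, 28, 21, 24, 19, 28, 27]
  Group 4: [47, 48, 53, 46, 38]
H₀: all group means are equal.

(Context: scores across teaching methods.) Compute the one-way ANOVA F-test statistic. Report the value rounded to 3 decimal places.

Group means [28.71, 43.00, 25.33, 46.40], grand mean 34.037
SSB = Σnᵢ(x̄ᵢ−x̄)² = 2126.334; SSW = ΣΣ(x−x̄ᵢ)² = 378.629
MSB = 2126.334/3 = 708.7781; MSW = 378.629/23 = 16.4621
F = MSB/MSW = 43.0551
df = (3, 23)

test statistic = 43.055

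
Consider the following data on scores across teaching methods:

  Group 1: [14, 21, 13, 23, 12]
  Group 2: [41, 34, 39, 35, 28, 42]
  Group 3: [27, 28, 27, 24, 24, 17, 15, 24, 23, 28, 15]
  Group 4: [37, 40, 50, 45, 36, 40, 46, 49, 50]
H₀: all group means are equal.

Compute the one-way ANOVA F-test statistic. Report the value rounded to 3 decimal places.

Group means [16.60, 36.50, 22.91, 43.67], grand mean 30.548
SSB = Σnᵢ(x̄ᵢ−x̄)² = 3376.068; SSW = ΣΣ(x−x̄ᵢ)² = 733.609
MSB = 3376.068/3 = 1125.3561; MSW = 733.609/27 = 27.1707
F = MSB/MSW = 41.4180
df = (3, 27)

test statistic = 41.418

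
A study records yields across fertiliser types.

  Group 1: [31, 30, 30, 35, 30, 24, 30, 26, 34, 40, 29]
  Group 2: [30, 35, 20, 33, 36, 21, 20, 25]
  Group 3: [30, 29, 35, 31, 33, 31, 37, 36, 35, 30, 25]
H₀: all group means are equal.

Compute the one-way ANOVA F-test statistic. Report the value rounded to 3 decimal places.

test statistic = 2.048

Group means [30.82, 27.50, 32.00], grand mean 30.367
SSB = Σnᵢ(x̄ᵢ−x̄)² = 97.330; SSW = ΣΣ(x−x̄ᵢ)² = 641.636
MSB = 97.330/2 = 48.6652; MSW = 641.636/27 = 23.7643
F = MSB/MSW = 2.0478
df = (2, 27)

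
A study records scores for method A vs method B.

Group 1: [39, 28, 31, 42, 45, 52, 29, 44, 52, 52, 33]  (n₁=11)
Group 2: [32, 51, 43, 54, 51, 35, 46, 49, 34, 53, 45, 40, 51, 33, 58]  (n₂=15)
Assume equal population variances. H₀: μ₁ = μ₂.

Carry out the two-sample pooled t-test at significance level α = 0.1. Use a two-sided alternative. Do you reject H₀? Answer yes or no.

reject H₀: no

x̄₁=40.636, s₁=9.320, n₁=11
x̄₂=45.000, s₂=8.460, n₂=15
s_p² = [10·9.320² + 14·8.460²]/24 = 77.9394
SE = √(s_p²·(1/11+1/15)) = 3.5045
t = (40.636−45.000)/3.5045 = -1.2452
df = 24
p-value (two-sided) = 0.22509
At α=0.1: p ≥ α → fail to reject H₀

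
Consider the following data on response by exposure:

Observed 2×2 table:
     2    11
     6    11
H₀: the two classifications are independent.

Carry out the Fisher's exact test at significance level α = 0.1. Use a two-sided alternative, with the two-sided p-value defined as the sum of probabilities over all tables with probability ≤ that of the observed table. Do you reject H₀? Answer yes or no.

Margins: r₁=13, r₂=17, c₁=8, c₂=22, n=30
p_obs = C(13,2)·C(17,6)/C(30,8); sum pmf over tables with pmf ≤ p_obs
p-value (two-sided) = 0.40688
At α=0.1: p ≥ α → fail to reject H₀

reject H₀: no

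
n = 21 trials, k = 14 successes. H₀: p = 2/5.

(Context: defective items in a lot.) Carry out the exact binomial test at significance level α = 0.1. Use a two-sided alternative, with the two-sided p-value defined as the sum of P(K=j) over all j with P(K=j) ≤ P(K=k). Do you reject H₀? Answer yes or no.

Exact binomial: n=21, k=14, p₀=2/5=0.4000
P(X=j) = C(n,j)·p₀^j·(1−p₀)^(n−j); p = Σ P(X=j) over j with P(X=j) ≤ P(X=14)
p-value (two-sided) = 0.02331
At α=0.1: p < α → reject H₀

reject H₀: yes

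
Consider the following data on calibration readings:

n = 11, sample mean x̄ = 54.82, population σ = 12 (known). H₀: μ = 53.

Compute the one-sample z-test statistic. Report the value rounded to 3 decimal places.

SE = σ/√n = 12/√11 = 3.6181
z = (x̄−μ₀)/SE = (54.82−53)/3.6181 = 0.5030

test statistic = 0.503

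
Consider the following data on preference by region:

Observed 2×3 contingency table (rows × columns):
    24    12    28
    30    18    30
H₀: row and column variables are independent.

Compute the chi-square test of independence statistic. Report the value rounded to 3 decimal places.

test statistic = 0.561

Row totals [64, 78], col totals [54, 30, 58], n=142
χ² = (24−24.34)²/24.34 + (12−13.52)²/13.52 + (28−26.14)²/26.14 + (30−29.66)²/29.66 + (18−16.48)²/16.48 + (30−31.86)²/31.86 = 0.5608
df = 2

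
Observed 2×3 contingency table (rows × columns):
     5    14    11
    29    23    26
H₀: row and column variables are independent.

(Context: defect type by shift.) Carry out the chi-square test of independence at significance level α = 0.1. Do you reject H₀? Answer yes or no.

reject H₀: yes

Row totals [30, 78], col totals [34, 37, 37], n=108
χ² = (5−9.44)²/9.44 + (14−10.28)²/10.28 + (11−10.28)²/10.28 + (29−24.56)²/24.56 + (23−26.72)²/26.72 + (26−26.72)²/26.72 = 4.8327
df = 2
p-value (upper-tail) = 0.08925
At α=0.1: p < α → reject H₀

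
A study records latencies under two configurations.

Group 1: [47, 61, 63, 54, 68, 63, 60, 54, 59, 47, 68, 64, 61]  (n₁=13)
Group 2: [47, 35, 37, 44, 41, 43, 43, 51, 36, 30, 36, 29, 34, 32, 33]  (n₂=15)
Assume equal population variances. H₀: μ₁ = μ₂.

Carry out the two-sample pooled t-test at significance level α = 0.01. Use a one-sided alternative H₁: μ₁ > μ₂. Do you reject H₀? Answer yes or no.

x̄₁=59.154, s₁=6.866, n₁=13
x̄₂=38.067, s₂=6.464, n₂=15
s_p² = [12·6.866² + 14·6.464²]/26 = 44.2548
SE = √(s_p²·(1/13+1/15)) = 2.5208
t = (59.154−38.067)/2.5208 = 8.3652
df = 26
p-value (one-sided, H₁ greater) = 0.00000
At α=0.01: p < α → reject H₀

reject H₀: yes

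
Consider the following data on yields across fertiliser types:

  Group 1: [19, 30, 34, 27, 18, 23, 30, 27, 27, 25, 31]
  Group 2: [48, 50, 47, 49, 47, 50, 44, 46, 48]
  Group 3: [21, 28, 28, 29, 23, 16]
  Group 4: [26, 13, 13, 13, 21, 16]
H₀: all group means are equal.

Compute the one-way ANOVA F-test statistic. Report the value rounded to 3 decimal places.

Group means [26.45, 47.67, 24.17, 17.00], grand mean 30.219
SSB = Σnᵢ(x̄ᵢ−x̄)² = 4163.908; SSW = ΣΣ(x−x̄ᵢ)² = 551.561
MSB = 4163.908/3 = 1387.9694; MSW = 551.561/28 = 19.6986
F = MSB/MSW = 70.4603
df = (3, 28)

test statistic = 70.460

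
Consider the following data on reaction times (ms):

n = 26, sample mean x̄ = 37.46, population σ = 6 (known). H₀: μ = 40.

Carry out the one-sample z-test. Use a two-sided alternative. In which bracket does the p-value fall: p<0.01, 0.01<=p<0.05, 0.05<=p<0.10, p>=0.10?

SE = σ/√n = 6/√26 = 1.1767
z = (x̄−μ₀)/SE = (37.46−40)/1.1767 = -2.1586
p-value (two-sided) = 0.03088
→ bracket: 0.01<=p<0.05

p-value bracket: 0.01<=p<0.05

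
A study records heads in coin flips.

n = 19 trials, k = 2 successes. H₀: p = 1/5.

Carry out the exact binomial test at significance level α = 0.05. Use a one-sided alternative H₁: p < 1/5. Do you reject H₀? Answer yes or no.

reject H₀: no

Exact binomial: n=19, k=2, p₀=1/5=0.2000
P(X≤2) from Σ C(n,i)·p₀^i·(1−p₀)^(n−i)
p-value (one-sided, H₁ less) = 0.23689
At α=0.05: p ≥ α → fail to reject H₀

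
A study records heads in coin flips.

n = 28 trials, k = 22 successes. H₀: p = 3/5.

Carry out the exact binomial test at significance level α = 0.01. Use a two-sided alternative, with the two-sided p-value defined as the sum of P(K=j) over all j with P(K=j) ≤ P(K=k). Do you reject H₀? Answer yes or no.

reject H₀: no

Exact binomial: n=28, k=22, p₀=3/5=0.6000
P(X=j) = C(n,j)·p₀^j·(1−p₀)^(n−j); p = Σ P(X=j) over j with P(X=j) ≤ P(X=22)
p-value (two-sided) = 0.05296
At α=0.01: p ≥ α → fail to reject H₀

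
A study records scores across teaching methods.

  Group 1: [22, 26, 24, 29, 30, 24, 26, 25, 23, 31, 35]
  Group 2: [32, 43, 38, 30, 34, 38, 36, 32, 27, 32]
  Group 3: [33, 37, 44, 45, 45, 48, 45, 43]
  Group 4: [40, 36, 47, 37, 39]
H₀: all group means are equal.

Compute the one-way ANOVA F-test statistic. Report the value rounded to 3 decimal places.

test statistic = 21.775

Group means [26.82, 34.20, 42.50, 39.80], grand mean 34.588
SSB = Σnᵢ(x̄ᵢ−x̄)² = 1302.199; SSW = ΣΣ(x−x̄ᵢ)² = 598.036
MSB = 1302.199/3 = 434.0663; MSW = 598.036/30 = 19.9345
F = MSB/MSW = 21.7746
df = (3, 30)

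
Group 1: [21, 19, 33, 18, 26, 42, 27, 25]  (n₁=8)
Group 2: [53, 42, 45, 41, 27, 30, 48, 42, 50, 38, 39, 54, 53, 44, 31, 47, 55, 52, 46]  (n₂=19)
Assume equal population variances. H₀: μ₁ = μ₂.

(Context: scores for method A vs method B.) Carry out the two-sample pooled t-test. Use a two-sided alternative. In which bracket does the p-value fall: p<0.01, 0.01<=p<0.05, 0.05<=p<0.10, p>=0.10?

p-value bracket: p<0.01

x̄₁=26.375, s₁=7.963, n₁=8
x̄₂=44.053, s₂=8.316, n₂=19
s_p² = [7·7.963² + 18·8.316²]/25 = 67.5529
SE = √(s_p²·(1/8+1/19)) = 3.4640
t = (26.375−44.053)/3.4640 = -5.1032
df = 25
p-value (two-sided) = 0.00003
→ bracket: p<0.01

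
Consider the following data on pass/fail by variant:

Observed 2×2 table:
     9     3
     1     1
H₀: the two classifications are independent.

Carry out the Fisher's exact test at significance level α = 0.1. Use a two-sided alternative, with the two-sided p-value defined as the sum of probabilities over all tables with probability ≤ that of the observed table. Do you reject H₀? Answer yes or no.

reject H₀: no

Margins: r₁=12, r₂=2, c₁=10, c₂=4, n=14
p_obs = C(12,9)·C(2,1)/C(14,10); sum pmf over tables with pmf ≤ p_obs
p-value (two-sided) = 0.50549
At α=0.1: p ≥ α → fail to reject H₀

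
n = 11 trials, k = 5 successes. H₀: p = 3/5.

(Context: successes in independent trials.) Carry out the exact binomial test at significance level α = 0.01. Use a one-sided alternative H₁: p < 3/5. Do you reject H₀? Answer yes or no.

Exact binomial: n=11, k=5, p₀=3/5=0.6000
P(X≤5) from Σ C(n,i)·p₀^i·(1−p₀)^(n−i)
p-value (one-sided, H₁ less) = 0.24650
At α=0.01: p ≥ α → fail to reject H₀

reject H₀: no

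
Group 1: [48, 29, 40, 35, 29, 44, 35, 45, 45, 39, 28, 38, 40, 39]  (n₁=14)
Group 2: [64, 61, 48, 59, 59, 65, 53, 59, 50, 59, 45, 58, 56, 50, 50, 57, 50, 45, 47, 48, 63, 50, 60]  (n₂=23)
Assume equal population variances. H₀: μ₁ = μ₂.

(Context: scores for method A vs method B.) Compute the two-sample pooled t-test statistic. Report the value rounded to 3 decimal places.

x̄₁=38.143, s₁=6.347, n₁=14
x̄₂=54.609, s₂=6.294, n₂=23
s_p² = [13·6.347² + 22·6.294²]/35 = 39.8626
SE = √(s_p²·(1/14+1/23)) = 2.1402
t = (38.143−54.609)/2.1402 = -7.6936
df = 35

test statistic = -7.694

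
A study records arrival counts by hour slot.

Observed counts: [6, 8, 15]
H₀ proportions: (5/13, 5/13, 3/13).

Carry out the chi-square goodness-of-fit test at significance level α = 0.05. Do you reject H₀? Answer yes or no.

reject H₀: yes

n = 29; E_i = n·p_i = [11.15, 11.15, 6.69]
χ² = (6−11.15)²/11.15 + (8−11.15)²/11.15 + (15−6.69)²/6.69 = 13.5862
df = 2
p-value (upper-tail) = 0.00112
At α=0.05: p < α → reject H₀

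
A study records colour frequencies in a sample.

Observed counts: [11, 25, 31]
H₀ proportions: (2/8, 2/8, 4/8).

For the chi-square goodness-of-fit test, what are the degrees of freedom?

df = k − 1 = 3 − 1 = 2

degrees of freedom = 2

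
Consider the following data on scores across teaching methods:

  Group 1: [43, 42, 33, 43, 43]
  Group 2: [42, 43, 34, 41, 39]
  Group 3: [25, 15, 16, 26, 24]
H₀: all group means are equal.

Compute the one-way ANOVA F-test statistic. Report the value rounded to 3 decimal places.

Group means [40.80, 39.80, 21.20], grand mean 33.933
SSB = Σnᵢ(x̄ᵢ−x̄)² = 1218.533; SSW = ΣΣ(x−x̄ᵢ)² = 238.400
MSB = 1218.533/2 = 609.2667; MSW = 238.400/12 = 19.8667
F = MSB/MSW = 30.6678
df = (2, 12)

test statistic = 30.668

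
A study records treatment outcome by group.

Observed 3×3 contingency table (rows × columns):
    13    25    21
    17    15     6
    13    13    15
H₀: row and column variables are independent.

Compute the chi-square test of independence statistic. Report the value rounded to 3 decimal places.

test statistic = 8.264

Row totals [59, 38, 41], col totals [43, 53, 42], n=138
χ² = (13−18.38)²/18.38 + (25−22.66)²/22.66 + (21−17.96)²/17.96 + (17−11.84)²/11.84 + (15−14.59)²/14.59 + (6−11.57)²/11.57 + (13−12.78)²/12.78 + (13−15.75)²/15.75 + (15−12.48)²/12.48 = 8.2644
df = 4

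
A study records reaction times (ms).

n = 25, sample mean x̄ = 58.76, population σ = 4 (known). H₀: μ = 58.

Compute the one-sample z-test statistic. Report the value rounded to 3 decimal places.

SE = σ/√n = 4/√25 = 0.8000
z = (x̄−μ₀)/SE = (58.76−58)/0.8000 = 0.9500

test statistic = 0.950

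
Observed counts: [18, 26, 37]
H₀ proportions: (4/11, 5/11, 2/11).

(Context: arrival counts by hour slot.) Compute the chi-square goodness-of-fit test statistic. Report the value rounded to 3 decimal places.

test statistic = 41.317

n = 81; E_i = n·p_i = [29.45, 36.82, 14.73]
χ² = (18−29.45)²/29.45 + (26−36.82)²/36.82 + (37−14.73)²/14.73 = 41.3173
df = 2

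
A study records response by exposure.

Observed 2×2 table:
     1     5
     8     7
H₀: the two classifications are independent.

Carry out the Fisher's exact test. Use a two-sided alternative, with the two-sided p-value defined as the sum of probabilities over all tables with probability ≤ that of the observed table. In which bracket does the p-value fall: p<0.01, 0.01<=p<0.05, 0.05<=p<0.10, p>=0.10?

p-value bracket: p>=0.10

Margins: r₁=6, r₂=15, c₁=9, c₂=12, n=21
p_obs = C(6,1)·C(15,8)/C(21,9); sum pmf over tables with pmf ≤ p_obs
p-value (two-sided) = 0.17780
→ bracket: p>=0.10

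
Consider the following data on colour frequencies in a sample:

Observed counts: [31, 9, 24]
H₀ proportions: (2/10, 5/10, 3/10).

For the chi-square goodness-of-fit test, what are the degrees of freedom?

degrees of freedom = 2

df = k − 1 = 3 − 1 = 2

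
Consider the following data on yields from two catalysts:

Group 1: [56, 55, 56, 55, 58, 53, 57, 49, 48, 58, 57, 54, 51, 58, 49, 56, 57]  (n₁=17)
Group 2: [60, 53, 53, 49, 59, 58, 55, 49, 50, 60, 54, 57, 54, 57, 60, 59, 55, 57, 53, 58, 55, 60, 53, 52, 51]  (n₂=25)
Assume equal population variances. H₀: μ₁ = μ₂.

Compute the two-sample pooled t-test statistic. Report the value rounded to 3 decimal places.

test statistic = -0.652

x̄₁=54.529, s₁=3.356, n₁=17
x̄₂=55.240, s₂=3.539, n₂=25
s_p² = [16·3.356² + 24·3.539²]/40 = 12.0199
SE = √(s_p²·(1/17+1/25)) = 1.0899
t = (54.529−55.240)/1.0899 = -0.6520
df = 40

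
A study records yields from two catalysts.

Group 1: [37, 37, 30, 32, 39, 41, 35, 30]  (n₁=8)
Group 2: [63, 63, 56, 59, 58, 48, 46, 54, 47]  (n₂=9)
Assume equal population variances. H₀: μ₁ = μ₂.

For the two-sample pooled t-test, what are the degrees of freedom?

degrees of freedom = 15

df = n₁ + n₂ − 2 = 8 + 9 − 2 = 15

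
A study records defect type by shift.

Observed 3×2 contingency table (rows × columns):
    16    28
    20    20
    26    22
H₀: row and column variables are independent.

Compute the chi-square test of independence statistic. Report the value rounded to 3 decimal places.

test statistic = 3.133

Row totals [44, 40, 48], col totals [62, 70], n=132
χ² = (16−20.67)²/20.67 + (28−23.33)²/23.33 + (20−18.79)²/18.79 + (20−21.21)²/21.21 + (26−22.55)²/22.55 + (22−25.45)²/25.45 = 3.1327
df = 2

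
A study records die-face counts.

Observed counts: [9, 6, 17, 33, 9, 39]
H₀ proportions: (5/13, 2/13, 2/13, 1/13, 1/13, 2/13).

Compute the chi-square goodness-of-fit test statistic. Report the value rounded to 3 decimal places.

n = 113; E_i = n·p_i = [43.46, 17.38, 17.38, 8.69, 8.69, 17.38]
χ² = (9−43.46)²/43.46 + (6−17.38)²/17.38 + (17−17.38)²/17.38 + (33−8.69)²/8.69 + (9−8.69)²/8.69 + (39−17.38)²/17.38 = 129.6513
df = 5

test statistic = 129.651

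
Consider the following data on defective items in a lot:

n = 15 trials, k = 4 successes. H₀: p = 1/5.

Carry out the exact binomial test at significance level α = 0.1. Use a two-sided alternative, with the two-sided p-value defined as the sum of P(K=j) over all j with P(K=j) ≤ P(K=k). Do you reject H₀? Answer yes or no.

reject H₀: no

Exact binomial: n=15, k=4, p₀=1/5=0.2000
P(X=j) = C(n,j)·p₀^j·(1−p₀)^(n−j); p = Σ P(X=j) over j with P(X=j) ≤ P(X=4)
p-value (two-sided) = 0.51896
At α=0.1: p ≥ α → fail to reject H₀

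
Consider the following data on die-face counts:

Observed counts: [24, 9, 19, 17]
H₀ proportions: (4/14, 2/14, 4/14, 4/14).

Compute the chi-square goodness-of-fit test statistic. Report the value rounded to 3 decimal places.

n = 69; E_i = n·p_i = [19.71, 9.86, 19.71, 19.71]
χ² = (24−19.71)²/19.71 + (9−9.86)²/9.86 + (19−19.71)²/19.71 + (17−19.71)²/19.71 = 1.4058
df = 3

test statistic = 1.406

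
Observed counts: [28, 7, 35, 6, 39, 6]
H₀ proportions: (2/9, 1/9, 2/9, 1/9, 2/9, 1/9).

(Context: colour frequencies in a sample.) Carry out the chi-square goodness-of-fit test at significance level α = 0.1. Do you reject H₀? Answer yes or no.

n = 121; E_i = n·p_i = [26.89, 13.44, 26.89, 13.44, 26.89, 13.44]
χ² = (28−26.89)²/26.89 + (7−13.44)²/13.44 + (35−26.89)²/26.89 + (6−13.44)²/13.44 + (39−26.89)²/26.89 + (6−13.44)²/13.44 = 19.2810
df = 5
p-value (upper-tail) = 0.00170
At α=0.1: p < α → reject H₀

reject H₀: yes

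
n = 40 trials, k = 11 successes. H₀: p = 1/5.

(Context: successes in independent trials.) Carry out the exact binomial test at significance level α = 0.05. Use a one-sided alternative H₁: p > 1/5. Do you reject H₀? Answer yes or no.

reject H₀: no

Exact binomial: n=40, k=11, p₀=1/5=0.2000
P(X≥11) from Σ C(n,i)·p₀^i·(1−p₀)^(n−i)
p-value (one-sided, H₁ greater) = 0.16077
At α=0.05: p ≥ α → fail to reject H₀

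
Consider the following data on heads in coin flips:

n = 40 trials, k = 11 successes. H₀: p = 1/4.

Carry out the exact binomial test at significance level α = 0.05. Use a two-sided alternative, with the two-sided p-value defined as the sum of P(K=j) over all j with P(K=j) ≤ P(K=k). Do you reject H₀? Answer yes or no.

reject H₀: no

Exact binomial: n=40, k=11, p₀=1/4=0.2500
P(X=j) = C(n,j)·p₀^j·(1−p₀)^(n−j); p = Σ P(X=j) over j with P(X=j) ≤ P(X=11)
p-value (two-sided) = 0.71593
At α=0.05: p ≥ α → fail to reject H₀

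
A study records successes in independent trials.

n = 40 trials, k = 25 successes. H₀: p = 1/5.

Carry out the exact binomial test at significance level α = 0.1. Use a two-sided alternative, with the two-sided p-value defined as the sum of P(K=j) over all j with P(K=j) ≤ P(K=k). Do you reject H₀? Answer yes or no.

Exact binomial: n=40, k=25, p₀=1/5=0.2000
P(X=j) = C(n,j)·p₀^j·(1−p₀)^(n−j); p = Σ P(X=j) over j with P(X=j) ≤ P(X=25)
p-value (two-sided) = 0.00000
At α=0.1: p < α → reject H₀

reject H₀: yes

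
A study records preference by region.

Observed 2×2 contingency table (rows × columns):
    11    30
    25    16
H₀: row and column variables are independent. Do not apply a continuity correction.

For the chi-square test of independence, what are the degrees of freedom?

degrees of freedom = 1

df = (r−1)(c−1) = (2−1)·(2−1) = 1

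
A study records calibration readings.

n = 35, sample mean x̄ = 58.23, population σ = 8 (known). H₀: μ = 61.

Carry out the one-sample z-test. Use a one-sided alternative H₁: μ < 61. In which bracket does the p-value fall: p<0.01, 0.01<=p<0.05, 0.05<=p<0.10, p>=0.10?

SE = σ/√n = 8/√35 = 1.3522
z = (x̄−μ₀)/SE = (58.23−61)/1.3522 = -2.0484
p-value (one-sided, H₁ less) = 0.02026
→ bracket: 0.01<=p<0.05

p-value bracket: 0.01<=p<0.05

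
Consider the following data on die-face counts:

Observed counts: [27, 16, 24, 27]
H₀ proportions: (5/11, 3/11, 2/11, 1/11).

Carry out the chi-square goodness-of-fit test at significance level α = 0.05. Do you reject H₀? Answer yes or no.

reject H₀: yes

n = 94; E_i = n·p_i = [42.73, 25.64, 17.09, 8.55]
χ² = (27−42.73)²/42.73 + (16−25.64)²/25.64 + (24−17.09)²/17.09 + (27−8.55)²/8.55 = 52.0582
df = 3
p-value (upper-tail) = 0.00000
At α=0.05: p < α → reject H₀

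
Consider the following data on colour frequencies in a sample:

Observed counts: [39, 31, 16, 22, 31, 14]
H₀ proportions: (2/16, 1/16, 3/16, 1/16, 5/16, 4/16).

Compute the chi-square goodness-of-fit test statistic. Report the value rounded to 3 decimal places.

test statistic = 111.788

n = 153; E_i = n·p_i = [19.12, 9.56, 28.69, 9.56, 47.81, 38.25]
χ² = (39−19.12)²/19.12 + (31−9.56)²/9.56 + (16−28.69)²/28.69 + (22−9.56)²/9.56 + (31−47.81)²/47.81 + (14−38.25)²/38.25 = 111.7878
df = 5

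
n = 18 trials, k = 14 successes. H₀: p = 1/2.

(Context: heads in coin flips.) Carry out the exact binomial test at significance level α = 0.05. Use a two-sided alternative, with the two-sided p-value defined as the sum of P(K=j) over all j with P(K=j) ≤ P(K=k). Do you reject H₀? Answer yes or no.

Exact binomial: n=18, k=14, p₀=1/2=0.5000
P(X=j) = C(n,j)·p₀^j·(1−p₀)^(n−j); p = Σ P(X=j) over j with P(X=j) ≤ P(X=14)
p-value (two-sided) = 0.03088
At α=0.05: p < α → reject H₀

reject H₀: yes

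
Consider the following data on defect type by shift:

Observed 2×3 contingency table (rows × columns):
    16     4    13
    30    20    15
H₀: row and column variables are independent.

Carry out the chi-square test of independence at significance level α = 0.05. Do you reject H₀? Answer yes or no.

reject H₀: no

Row totals [33, 65], col totals [46, 24, 28], n=98
χ² = (16−15.49)²/15.49 + (4−8.08)²/8.08 + (13−9.43)²/9.43 + (30−30.51)²/30.51 + (20−15.92)²/15.92 + (15−18.57)²/18.57 = 5.1730
df = 2
p-value (upper-tail) = 0.07528
At α=0.05: p ≥ α → fail to reject H₀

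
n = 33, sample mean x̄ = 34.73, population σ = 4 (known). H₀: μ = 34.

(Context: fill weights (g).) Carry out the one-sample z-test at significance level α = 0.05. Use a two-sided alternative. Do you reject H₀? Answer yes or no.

SE = σ/√n = 4/√33 = 0.6963
z = (x̄−μ₀)/SE = (34.73−34)/0.6963 = 1.0484
p-value (two-sided) = 0.29446
At α=0.05: p ≥ α → fail to reject H₀

reject H₀: no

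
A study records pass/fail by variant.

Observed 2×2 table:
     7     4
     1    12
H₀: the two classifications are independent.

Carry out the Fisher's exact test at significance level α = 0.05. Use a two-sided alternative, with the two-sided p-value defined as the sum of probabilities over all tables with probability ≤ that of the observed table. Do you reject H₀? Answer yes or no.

reject H₀: yes

Margins: r₁=11, r₂=13, c₁=8, c₂=16, n=24
p_obs = C(11,7)·C(13,1)/C(24,8); sum pmf over tables with pmf ≤ p_obs
p-value (two-sided) = 0.00781
At α=0.05: p < α → reject H₀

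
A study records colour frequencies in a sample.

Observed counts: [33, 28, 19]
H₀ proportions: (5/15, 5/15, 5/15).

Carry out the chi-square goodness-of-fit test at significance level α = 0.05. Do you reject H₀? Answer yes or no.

n = 80; E_i = n·p_i = [26.67, 26.67, 26.67]
χ² = (33−26.67)²/26.67 + (28−26.67)²/26.67 + (19−26.67)²/26.67 = 3.7750
df = 2
p-value (upper-tail) = 0.15145
At α=0.05: p ≥ α → fail to reject H₀

reject H₀: no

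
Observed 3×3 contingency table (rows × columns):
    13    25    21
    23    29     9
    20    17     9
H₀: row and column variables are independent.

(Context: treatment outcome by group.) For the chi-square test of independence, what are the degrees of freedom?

degrees of freedom = 4

df = (r−1)(c−1) = (3−1)·(3−1) = 4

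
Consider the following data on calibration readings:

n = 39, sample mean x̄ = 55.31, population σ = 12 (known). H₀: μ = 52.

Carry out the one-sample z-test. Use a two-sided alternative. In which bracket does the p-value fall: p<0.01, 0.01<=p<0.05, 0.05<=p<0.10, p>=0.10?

SE = σ/√n = 12/√39 = 1.9215
z = (x̄−μ₀)/SE = (55.31−52)/1.9215 = 1.7226
p-value (two-sided) = 0.08496
→ bracket: 0.05<=p<0.10

p-value bracket: 0.05<=p<0.10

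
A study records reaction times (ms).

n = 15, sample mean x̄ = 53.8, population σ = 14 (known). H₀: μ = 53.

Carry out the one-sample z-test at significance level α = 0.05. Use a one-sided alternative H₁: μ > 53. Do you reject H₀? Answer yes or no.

SE = σ/√n = 14/√15 = 3.6148
z = (x̄−μ₀)/SE = (53.8−53)/3.6148 = 0.2213
p-value (one-sided, H₁ greater) = 0.41242
At α=0.05: p ≥ α → fail to reject H₀

reject H₀: no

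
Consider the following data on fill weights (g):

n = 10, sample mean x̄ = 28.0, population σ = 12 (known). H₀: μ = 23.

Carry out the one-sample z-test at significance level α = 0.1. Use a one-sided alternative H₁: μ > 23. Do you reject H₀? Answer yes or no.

SE = σ/√n = 12/√10 = 3.7947
z = (x̄−μ₀)/SE = (28.0−23)/3.7947 = 1.3176
p-value (one-sided, H₁ greater) = 0.09382
At α=0.1: p < α → reject H₀

reject H₀: yes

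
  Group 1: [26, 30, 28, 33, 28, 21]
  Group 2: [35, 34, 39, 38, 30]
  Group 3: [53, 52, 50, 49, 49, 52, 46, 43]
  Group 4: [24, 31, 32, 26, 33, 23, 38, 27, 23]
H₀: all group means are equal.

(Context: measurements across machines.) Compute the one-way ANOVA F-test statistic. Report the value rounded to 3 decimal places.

test statistic = 43.086

Group means [27.67, 35.20, 49.25, 28.56], grand mean 35.464
SSB = Σnᵢ(x̄ᵢ−x̄)² = 2315.109; SSW = ΣΣ(x−x̄ᵢ)² = 429.856
MSB = 2315.109/3 = 771.7029; MSW = 429.856/24 = 17.9106
F = MSB/MSW = 43.0863
df = (3, 24)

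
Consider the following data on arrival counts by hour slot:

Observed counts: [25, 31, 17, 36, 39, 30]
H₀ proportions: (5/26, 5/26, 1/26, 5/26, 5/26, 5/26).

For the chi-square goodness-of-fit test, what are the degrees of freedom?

degrees of freedom = 5

df = k − 1 = 6 − 1 = 5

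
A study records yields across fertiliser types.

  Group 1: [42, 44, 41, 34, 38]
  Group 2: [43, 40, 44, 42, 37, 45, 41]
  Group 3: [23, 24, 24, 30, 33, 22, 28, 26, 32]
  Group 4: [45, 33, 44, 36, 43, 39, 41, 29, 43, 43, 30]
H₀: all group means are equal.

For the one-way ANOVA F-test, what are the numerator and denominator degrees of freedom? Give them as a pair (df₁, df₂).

k = 4 groups, N = 32 total
df = (k−1, N−k) = (4−1, 32−4) = (3, 28)

degrees of freedom = [3, 28]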